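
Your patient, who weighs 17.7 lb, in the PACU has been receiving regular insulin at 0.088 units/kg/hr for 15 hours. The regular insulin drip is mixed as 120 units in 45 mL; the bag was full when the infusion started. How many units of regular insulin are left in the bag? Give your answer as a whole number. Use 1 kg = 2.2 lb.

Weight = 17.7 lb ÷ 2.2 lb/kg = 8.045455 kg
Dose = 0.088 units/kg/hr × 8.045455 kg = 0.708 units/hr
Concentration = 120 units ÷ 45 mL = 2.666667 units/mL
Rate = 0.708 units/hr ÷ 2.666667 units/mL = 0.2655 mL/hr
Volume infused = 0.2655 mL/hr × 15 hr = 3.9825 mL
Volume remaining = 45 − 3.9825 = 41.0175 mL
Drug remaining = 41.0175 mL × 2.666667 units/mL = 109.38 units

109 units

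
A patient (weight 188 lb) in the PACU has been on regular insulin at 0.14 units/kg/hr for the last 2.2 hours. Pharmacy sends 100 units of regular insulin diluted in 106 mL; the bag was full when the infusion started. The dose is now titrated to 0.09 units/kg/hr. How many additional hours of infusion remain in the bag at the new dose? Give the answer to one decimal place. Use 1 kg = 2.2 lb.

Initial rate:
Weight = 188 lb ÷ 2.2 lb/kg = 85.45455 kg
Dose = 0.14 units/kg/hr × 85.45455 kg = 11.96364 units/hr
Concentration = 100 units ÷ 106 mL = 0.9433962 units/mL
Rate = 11.96364 units/hr ÷ 0.9433962 units/mL = 12.68145 mL/hr
Volume infused so far = 12.68145 mL/hr × 2.2 hr = 27.8992 mL
Volume remaining = 106 − 27.8992 = 78.1008 mL
New rate:
Dose = 0.09 units/kg/hr × 85.45455 kg = 7.690909 units/hr
Rate = 7.690909 units/hr ÷ 0.9433962 units/mL = 8.152364 mL/hr
Time remaining = 78.1008 mL ÷ 8.152364 mL/hr = 9.580142 hr

9.6 hours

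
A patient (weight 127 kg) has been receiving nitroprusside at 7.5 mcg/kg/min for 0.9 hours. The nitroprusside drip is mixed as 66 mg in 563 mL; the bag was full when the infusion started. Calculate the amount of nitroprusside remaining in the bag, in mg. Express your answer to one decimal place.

Dose = 7.5 mcg/kg/min × 127 kg = 952.5 mcg/min
952.5 mcg/min × 60 min/hr = 57150 mcg/hr
Concentration = 66 mg ÷ 563 mL = 0.1172291 mg/mL = 117.2291 mcg/mL
Rate = 57150 mcg/hr ÷ 117.2291 mcg/mL = 487.5068 mL/hr
Volume infused = 487.5068 mL/hr × 0.9 hr = 438.7561 mL
Volume remaining = 563 − 438.7561 = 124.2439 mL
Drug remaining = 124.2439 mL × 117.2291 mcg/mL = 14565 mcg = 14.565 mg

14.6 mg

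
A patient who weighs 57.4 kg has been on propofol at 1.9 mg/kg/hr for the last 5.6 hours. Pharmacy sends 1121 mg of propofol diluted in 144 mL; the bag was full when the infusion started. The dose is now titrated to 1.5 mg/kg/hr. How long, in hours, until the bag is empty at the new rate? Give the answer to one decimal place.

Initial rate:
Dose = 1.9 mg/kg/hr × 57.4 kg = 109.06 mg/hr
Concentration = 1121 mg ÷ 144 mL = 7.784722 mg/mL
Rate = 109.06 mg/hr ÷ 7.784722 mg/mL = 14.00949 mL/hr
Volume infused so far = 14.00949 mL/hr × 5.6 hr = 78.45315 mL
Volume remaining = 144 − 78.45315 = 65.54685 mL
New rate:
Dose = 1.5 mg/kg/hr × 57.4 kg = 86.1 mg/hr
Rate = 86.1 mg/hr ÷ 7.784722 mg/mL = 11.06012 mL/hr
Time remaining = 65.54685 mL ÷ 11.06012 mL/hr = 5.926411 hr

5.9 hours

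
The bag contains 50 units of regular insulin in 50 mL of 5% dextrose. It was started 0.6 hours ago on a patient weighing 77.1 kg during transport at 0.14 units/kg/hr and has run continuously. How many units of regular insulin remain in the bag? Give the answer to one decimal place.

43.5 units

Dose = 0.14 units/kg/hr × 77.1 kg = 10.794 units/hr
Concentration = 50 units ÷ 50 mL = 1 units/mL
Rate = 10.794 units/hr ÷ 1 units/mL = 10.794 mL/hr
Volume infused = 10.794 mL/hr × 0.6 hr = 6.4764 mL
Volume remaining = 50 − 6.4764 = 43.5236 mL
Drug remaining = 43.5236 mL × 1 units/mL = 43.5236 units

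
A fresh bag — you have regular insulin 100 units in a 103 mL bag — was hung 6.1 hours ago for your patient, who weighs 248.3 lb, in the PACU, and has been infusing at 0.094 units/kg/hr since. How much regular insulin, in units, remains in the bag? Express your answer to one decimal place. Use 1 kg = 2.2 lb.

35.3 units

Weight = 248.3 lb ÷ 2.2 lb/kg = 112.8636 kg
Dose = 0.094 units/kg/hr × 112.8636 kg = 10.60918 units/hr
Concentration = 100 units ÷ 103 mL = 0.9708738 units/mL
Rate = 10.60918 units/hr ÷ 0.9708738 units/mL = 10.92746 mL/hr
Volume infused = 10.92746 mL/hr × 6.1 hr = 66.65749 mL
Volume remaining = 103 − 66.65749 = 36.34251 mL
Drug remaining = 36.34251 mL × 0.9708738 units/mL = 35.28399 units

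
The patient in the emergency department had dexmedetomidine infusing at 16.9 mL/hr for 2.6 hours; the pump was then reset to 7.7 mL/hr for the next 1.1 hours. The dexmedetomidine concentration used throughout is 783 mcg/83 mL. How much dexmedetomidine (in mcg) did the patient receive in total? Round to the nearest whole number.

494 mcg

Concentration = 783 mcg ÷ 83 mL = 9.433735 mcg/mL
Stage 1: 16.9 mL/hr × 2.6 hr = 43.94 mL → 43.94 mL × 9.433735 mcg/mL = 414.5183 mcg
Stage 2: 7.7 mL/hr × 1.1 hr = 8.47 mL → 8.47 mL × 9.433735 mcg/mL = 79.90373 mcg
Total = 414.5183 + 79.90373 = 494.422 mcg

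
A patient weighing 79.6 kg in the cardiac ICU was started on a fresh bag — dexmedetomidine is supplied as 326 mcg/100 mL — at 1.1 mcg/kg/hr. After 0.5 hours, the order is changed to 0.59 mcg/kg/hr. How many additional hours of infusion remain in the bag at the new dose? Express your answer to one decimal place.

6.0 hours

Initial rate:
Dose = 1.1 mcg/kg/hr × 79.6 kg = 87.56 mcg/hr
Concentration = 326 mcg ÷ 100 mL = 3.26 mcg/mL
Rate = 87.56 mcg/hr ÷ 3.26 mcg/mL = 26.8589 mL/hr
Volume infused so far = 26.8589 mL/hr × 0.5 hr = 13.42945 mL
Volume remaining = 100 − 13.42945 = 86.57055 mL
New rate:
Dose = 0.59 mcg/kg/hr × 79.6 kg = 46.964 mcg/hr
Rate = 46.964 mcg/hr ÷ 3.26 mcg/mL = 14.40613 mL/hr
Time remaining = 86.57055 mL ÷ 14.40613 mL/hr = 6.009284 hr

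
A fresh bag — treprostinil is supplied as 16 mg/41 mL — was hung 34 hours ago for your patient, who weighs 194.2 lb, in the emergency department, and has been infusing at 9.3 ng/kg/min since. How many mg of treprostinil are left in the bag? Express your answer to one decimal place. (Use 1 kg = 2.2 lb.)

14.3 mg

Weight = 194.2 lb ÷ 2.2 lb/kg = 88.27273 kg
Dose = 9.3 ng/kg/min × 88.27273 kg = 820.9364 ng/min
820.9364 ng/min × 60 min/hr = 49256.18 ng/hr
Concentration = 16 mg ÷ 41 mL = 0.3902439 mg/mL = 390243.9 ng/mL
Rate = 49256.18 ng/hr ÷ 390243.9 ng/mL = 0.126219 mL/hr
Volume infused = 0.126219 mL/hr × 34 hr = 4.291445 mL
Volume remaining = 41 − 4.291445 = 36.70856 mL
Drug remaining = 36.70856 mL × 390243.9 ng/mL = 14325290 ng = 14.32529 mg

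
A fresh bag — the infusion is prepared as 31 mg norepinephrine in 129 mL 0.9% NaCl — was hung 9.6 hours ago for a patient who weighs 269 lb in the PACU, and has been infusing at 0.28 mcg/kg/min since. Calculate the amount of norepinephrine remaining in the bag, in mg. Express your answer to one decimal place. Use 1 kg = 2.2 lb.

11.3 mg

Weight = 269 lb ÷ 2.2 lb/kg = 122.2727 kg
Dose = 0.28 mcg/kg/min × 122.2727 kg = 34.23636 mcg/min
34.23636 mcg/min × 60 min/hr = 2054.182 mcg/hr
Concentration = 31 mg ÷ 129 mL = 0.2403101 mg/mL = 240.3101 mcg/mL
Rate = 2054.182 mcg/hr ÷ 240.3101 mcg/mL = 8.548047 mL/hr
Volume infused = 8.548047 mL/hr × 9.6 hr = 82.06125 mL
Volume remaining = 129 − 82.06125 = 46.93875 mL
Drug remaining = 46.93875 mL × 240.3101 mcg/mL = 11279.85 mcg = 11.27985 mg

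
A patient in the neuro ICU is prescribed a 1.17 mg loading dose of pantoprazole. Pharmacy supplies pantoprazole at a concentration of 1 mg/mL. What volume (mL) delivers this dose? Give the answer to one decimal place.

Volume = 1.17 mg ÷ 1 mg/mL = 1.17 mL

1.2 mL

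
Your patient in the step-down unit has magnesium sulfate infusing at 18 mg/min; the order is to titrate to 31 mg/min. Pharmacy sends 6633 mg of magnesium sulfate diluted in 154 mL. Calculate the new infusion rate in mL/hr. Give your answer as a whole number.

31 mg/min × 60 min/hr = 1860 mg/hr
Concentration = 6633 mg ÷ 154 mL = 43.07143 mg/mL
Rate = 1860 mg/hr ÷ 43.07143 mg/mL = 43.18408 mL/hr

43 mL/hr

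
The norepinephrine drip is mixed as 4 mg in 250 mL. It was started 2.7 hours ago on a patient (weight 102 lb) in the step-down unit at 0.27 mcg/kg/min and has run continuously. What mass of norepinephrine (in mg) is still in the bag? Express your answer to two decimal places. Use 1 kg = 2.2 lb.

Weight = 102 lb ÷ 2.2 lb/kg = 46.36364 kg
Dose = 0.27 mcg/kg/min × 46.36364 kg = 12.51818 mcg/min
12.51818 mcg/min × 60 min/hr = 751.0909 mcg/hr
Concentration = 4 mg ÷ 250 mL = 0.016 mg/mL = 16 mcg/mL
Rate = 751.0909 mcg/hr ÷ 16 mcg/mL = 46.94318 mL/hr
Volume infused = 46.94318 mL/hr × 2.7 hr = 126.7466 mL
Volume remaining = 250 − 126.7466 = 123.2534 mL
Drug remaining = 123.2534 mL × 16 mcg/mL = 1972.055 mcg = 1.972055 mg

1.97 mg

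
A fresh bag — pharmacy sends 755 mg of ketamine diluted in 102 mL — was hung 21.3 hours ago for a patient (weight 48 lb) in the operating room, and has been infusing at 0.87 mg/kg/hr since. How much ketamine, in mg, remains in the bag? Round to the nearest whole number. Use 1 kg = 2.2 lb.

Weight = 48 lb ÷ 2.2 lb/kg = 21.81818 kg
Dose = 0.87 mg/kg/hr × 21.81818 kg = 18.98182 mg/hr
Concentration = 755 mg ÷ 102 mL = 7.401961 mg/mL
Rate = 18.98182 mg/hr ÷ 7.401961 mg/mL = 2.564431 mL/hr
Volume infused = 2.564431 mL/hr × 21.3 hr = 54.62238 mL
Volume remaining = 102 − 54.62238 = 47.37762 mL
Drug remaining = 47.37762 mL × 7.401961 mg/mL = 350.6873 mg

351 mg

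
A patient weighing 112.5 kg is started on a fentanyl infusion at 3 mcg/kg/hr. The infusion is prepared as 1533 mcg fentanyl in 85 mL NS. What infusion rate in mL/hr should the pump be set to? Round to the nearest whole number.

Dose = 3 mcg/kg/hr × 112.5 kg = 337.5 mcg/hr
Concentration = 1533 mcg ÷ 85 mL = 18.03529 mcg/mL
Rate = 337.5 mcg/hr ÷ 18.03529 mcg/mL = 18.71331 mL/hr

19 mL/hr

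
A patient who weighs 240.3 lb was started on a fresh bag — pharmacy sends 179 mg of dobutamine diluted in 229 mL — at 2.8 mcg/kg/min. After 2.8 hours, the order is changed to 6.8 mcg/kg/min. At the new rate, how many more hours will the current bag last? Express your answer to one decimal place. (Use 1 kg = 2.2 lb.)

Initial rate:
Weight = 240.3 lb ÷ 2.2 lb/kg = 109.2273 kg
Dose = 2.8 mcg/kg/min × 109.2273 kg = 305.8364 mcg/min
305.8364 mcg/min × 60 min/hr = 18350.18 mcg/hr
Concentration = 179 mg ÷ 229 mL = 0.7816594 mg/mL = 781.6594 mcg/mL
Rate = 18350.18 mcg/hr ÷ 781.6594 mcg/mL = 23.47593 mL/hr
Volume infused so far = 23.47593 mL/hr × 2.8 hr = 65.73261 mL
Volume remaining = 229 − 65.73261 = 163.2674 mL
New rate:
Dose = 6.8 mcg/kg/min × 109.2273 kg = 742.7455 mcg/min
742.7455 mcg/min × 60 min/hr = 44564.73 mcg/hr
Rate = 44564.73 mcg/hr ÷ 781.6594 mcg/mL = 57.01298 mL/hr
Time remaining = 163.2674 mL ÷ 57.01298 mL/hr = 2.863688 hr

2.9 hours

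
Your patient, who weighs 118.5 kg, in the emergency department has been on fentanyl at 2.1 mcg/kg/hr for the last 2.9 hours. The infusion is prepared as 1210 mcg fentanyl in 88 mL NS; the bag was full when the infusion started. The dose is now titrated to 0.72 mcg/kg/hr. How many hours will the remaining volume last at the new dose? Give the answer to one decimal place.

5.7 hours

Initial rate:
Dose = 2.1 mcg/kg/hr × 118.5 kg = 248.85 mcg/hr
Concentration = 1210 mcg ÷ 88 mL = 13.75 mcg/mL
Rate = 248.85 mcg/hr ÷ 13.75 mcg/mL = 18.09818 mL/hr
Volume infused so far = 18.09818 mL/hr × 2.9 hr = 52.48473 mL
Volume remaining = 88 − 52.48473 = 35.51527 mL
New rate:
Dose = 0.72 mcg/kg/hr × 118.5 kg = 85.32 mcg/hr
Rate = 85.32 mcg/hr ÷ 13.75 mcg/mL = 6.205091 mL/hr
Time remaining = 35.51527 mL ÷ 6.205091 mL/hr = 5.72357 hr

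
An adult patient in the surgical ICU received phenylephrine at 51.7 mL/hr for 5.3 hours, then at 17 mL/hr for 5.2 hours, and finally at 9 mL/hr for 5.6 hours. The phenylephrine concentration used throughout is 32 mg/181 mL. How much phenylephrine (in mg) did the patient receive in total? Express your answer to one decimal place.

Concentration = 32 mg ÷ 181 mL = 0.1767956 mg/mL
Stage 1: 51.7 mL/hr × 5.3 hr = 274.01 mL → 274.01 mL × 0.1767956 mg/mL = 48.44376 mg
Stage 2: 17 mL/hr × 5.2 hr = 88.4 mL → 88.4 mL × 0.1767956 mg/mL = 15.62873 mg
Stage 3: 9 mL/hr × 5.6 hr = 50.4 mL → 50.4 mL × 0.1767956 mg/mL = 8.910497 mg
Total = 48.44376 + 15.62873 + 8.910497 = 72.98298 mg

73.0 mg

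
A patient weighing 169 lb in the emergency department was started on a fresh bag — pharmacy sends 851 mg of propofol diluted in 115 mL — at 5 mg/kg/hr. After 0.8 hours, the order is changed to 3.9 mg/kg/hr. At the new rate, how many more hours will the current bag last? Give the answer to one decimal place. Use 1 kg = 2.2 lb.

Initial rate:
Weight = 169 lb ÷ 2.2 lb/kg = 76.81818 kg
Dose = 5 mg/kg/hr × 76.81818 kg = 384.0909 mg/hr
Concentration = 851 mg ÷ 115 mL = 7.4 mg/mL
Rate = 384.0909 mg/hr ÷ 7.4 mg/mL = 51.90418 mL/hr
Volume infused so far = 51.90418 mL/hr × 0.8 hr = 41.52334 mL
Volume remaining = 115 − 41.52334 = 73.47666 mL
New rate:
Dose = 3.9 mg/kg/hr × 76.81818 kg = 299.5909 mg/hr
Rate = 299.5909 mg/hr ÷ 7.4 mg/mL = 40.48526 mL/hr
Time remaining = 73.47666 mL ÷ 40.48526 mL/hr = 1.814899 hr

1.8 hours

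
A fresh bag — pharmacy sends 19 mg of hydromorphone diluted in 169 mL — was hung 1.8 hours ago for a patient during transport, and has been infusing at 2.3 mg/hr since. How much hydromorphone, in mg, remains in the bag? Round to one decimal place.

Concentration = 19 mg ÷ 169 mL = 0.112426 mg/mL
Rate = 2.3 mg/hr ÷ 0.112426 mg/mL = 20.45789 mL/hr
Volume infused = 20.45789 mL/hr × 1.8 hr = 36.82421 mL
Volume remaining = 169 − 36.82421 = 132.1758 mL
Drug remaining = 132.1758 mL × 0.112426 mg/mL = 14.86 mg

14.9 mg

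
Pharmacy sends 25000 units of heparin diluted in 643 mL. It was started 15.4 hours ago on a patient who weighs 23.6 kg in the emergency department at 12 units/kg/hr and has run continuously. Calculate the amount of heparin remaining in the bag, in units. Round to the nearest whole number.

Dose = 12 units/kg/hr × 23.6 kg = 283.2 units/hr
Concentration = 25000 units ÷ 643 mL = 38.88025 units/mL
Rate = 283.2 units/hr ÷ 38.88025 units/mL = 7.283904 mL/hr
Volume infused = 7.283904 mL/hr × 15.4 hr = 112.1721 mL
Volume remaining = 643 − 112.1721 = 530.8279 mL
Drug remaining = 530.8279 mL × 38.88025 units/mL = 20638.72 units

20639 units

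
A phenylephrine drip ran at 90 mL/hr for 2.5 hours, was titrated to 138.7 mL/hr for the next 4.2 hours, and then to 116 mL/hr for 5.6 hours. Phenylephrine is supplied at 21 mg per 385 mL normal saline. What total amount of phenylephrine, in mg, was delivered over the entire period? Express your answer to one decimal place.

Concentration = 21 mg ÷ 385 mL = 0.05454545 mg/mL
Stage 1: 90 mL/hr × 2.5 hr = 225 mL → 225 mL × 0.05454545 mg/mL = 12.27273 mg
Stage 2: 138.7 mL/hr × 4.2 hr = 582.54 mL → 582.54 mL × 0.05454545 mg/mL = 31.77491 mg
Stage 3: 116 mL/hr × 5.6 hr = 649.6 mL → 649.6 mL × 0.05454545 mg/mL = 35.43273 mg
Total = 12.27273 + 31.77491 + 35.43273 = 79.48036 mg

79.5 mg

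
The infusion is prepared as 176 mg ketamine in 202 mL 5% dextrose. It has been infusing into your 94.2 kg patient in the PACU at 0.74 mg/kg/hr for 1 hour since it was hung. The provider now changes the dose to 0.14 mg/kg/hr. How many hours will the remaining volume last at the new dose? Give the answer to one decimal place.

Initial rate:
Dose = 0.74 mg/kg/hr × 94.2 kg = 69.708 mg/hr
Concentration = 176 mg ÷ 202 mL = 0.8712871 mg/mL
Rate = 69.708 mg/hr ÷ 0.8712871 mg/mL = 80.00577 mL/hr
Volume infused so far = 80.00577 mL/hr × 1 hr = 80.00577 mL
Volume remaining = 202 − 80.00577 = 121.9942 mL
New rate:
Dose = 0.14 mg/kg/hr × 94.2 kg = 13.188 mg/hr
Rate = 13.188 mg/hr ÷ 0.8712871 mg/mL = 15.13623 mL/hr
Time remaining = 121.9942 mL ÷ 15.13623 mL/hr = 8.059751 hr

8.1 hours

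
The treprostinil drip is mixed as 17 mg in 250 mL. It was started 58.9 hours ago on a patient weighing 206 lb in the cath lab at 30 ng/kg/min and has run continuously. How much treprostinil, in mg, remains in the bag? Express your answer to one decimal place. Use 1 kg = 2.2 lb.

7.1 mg

Weight = 206 lb ÷ 2.2 lb/kg = 93.63636 kg
Dose = 30 ng/kg/min × 93.63636 kg = 2809.091 ng/min
2809.091 ng/min × 60 min/hr = 168545.5 ng/hr
Concentration = 17 mg ÷ 250 mL = 0.068 mg/mL = 68000 ng/mL
Rate = 168545.5 ng/hr ÷ 68000 ng/mL = 2.47861 mL/hr
Volume infused = 2.47861 mL/hr × 58.9 hr = 145.9901 mL
Volume remaining = 250 − 145.9901 = 104.0099 mL
Drug remaining = 104.0099 mL × 68000 ng/mL = 7072673 ng = 7.072673 mg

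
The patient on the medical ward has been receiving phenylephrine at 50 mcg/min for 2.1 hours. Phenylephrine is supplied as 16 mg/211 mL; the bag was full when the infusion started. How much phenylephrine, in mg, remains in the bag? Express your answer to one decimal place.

9.7 mg

50 mcg/min × 60 min/hr = 3000 mcg/hr
Concentration = 16 mg ÷ 211 mL = 0.07582938 mg/mL = 75.82938 mcg/mL
Rate = 3000 mcg/hr ÷ 75.82938 mcg/mL = 39.5625 mL/hr
Volume infused = 39.5625 mL/hr × 2.1 hr = 83.08125 mL
Volume remaining = 211 − 83.08125 = 127.9188 mL
Drug remaining = 127.9188 mL × 75.82938 mcg/mL = 9700 mcg = 9.7 mg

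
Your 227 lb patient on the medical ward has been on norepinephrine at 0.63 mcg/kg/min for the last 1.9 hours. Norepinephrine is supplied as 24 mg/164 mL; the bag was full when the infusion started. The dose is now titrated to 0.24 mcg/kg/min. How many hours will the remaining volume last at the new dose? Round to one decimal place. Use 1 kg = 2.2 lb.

Initial rate:
Weight = 227 lb ÷ 2.2 lb/kg = 103.1818 kg
Dose = 0.63 mcg/kg/min × 103.1818 kg = 65.00455 mcg/min
65.00455 mcg/min × 60 min/hr = 3900.273 mcg/hr
Concentration = 24 mg ÷ 164 mL = 0.1463415 mg/mL = 146.3415 mcg/mL
Rate = 3900.273 mcg/hr ÷ 146.3415 mcg/mL = 26.65186 mL/hr
Volume infused so far = 26.65186 mL/hr × 1.9 hr = 50.63854 mL
Volume remaining = 164 − 50.63854 = 113.3615 mL
New rate:
Dose = 0.24 mcg/kg/min × 103.1818 kg = 24.76364 mcg/min
24.76364 mcg/min × 60 min/hr = 1485.818 mcg/hr
Rate = 1485.818 mcg/hr ÷ 146.3415 mcg/mL = 10.15309 mL/hr
Time remaining = 113.3615 mL ÷ 10.15309 mL/hr = 11.16522 hr

11.2 hours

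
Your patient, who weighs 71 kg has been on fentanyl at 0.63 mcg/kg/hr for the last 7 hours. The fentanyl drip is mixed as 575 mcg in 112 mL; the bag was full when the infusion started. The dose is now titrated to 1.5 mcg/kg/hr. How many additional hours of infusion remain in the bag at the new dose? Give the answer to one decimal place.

Initial rate:
Dose = 0.63 mcg/kg/hr × 71 kg = 44.73 mcg/hr
Concentration = 575 mcg ÷ 112 mL = 5.133929 mcg/mL
Rate = 44.73 mcg/hr ÷ 5.133929 mcg/mL = 8.712626 mL/hr
Volume infused so far = 8.712626 mL/hr × 7 hr = 60.98838 mL
Volume remaining = 112 − 60.98838 = 51.01162 mL
New rate:
Dose = 1.5 mcg/kg/hr × 71 kg = 106.5 mcg/hr
Rate = 106.5 mcg/hr ÷ 5.133929 mcg/mL = 20.74435 mL/hr
Time remaining = 51.01162 mL ÷ 20.74435 mL/hr = 2.459061 hr

2.5 hours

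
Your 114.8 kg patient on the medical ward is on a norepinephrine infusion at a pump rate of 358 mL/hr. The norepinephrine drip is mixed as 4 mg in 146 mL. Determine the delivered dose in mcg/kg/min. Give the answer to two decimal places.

Concentration = 4 mg ÷ 146 mL = 0.02739726 mg/mL = 27.39726 mcg/mL
Drug rate = 358 mL/hr × 27.39726 mcg/mL = 9808.219 mcg/hr
9808.219 mcg/hr ÷ 60 min/hr = 163.4703 mcg/min
163.4703 mcg/min ÷ 114.8 kg = 1.423957 mcg/kg/min

1.42 mcg/kg/min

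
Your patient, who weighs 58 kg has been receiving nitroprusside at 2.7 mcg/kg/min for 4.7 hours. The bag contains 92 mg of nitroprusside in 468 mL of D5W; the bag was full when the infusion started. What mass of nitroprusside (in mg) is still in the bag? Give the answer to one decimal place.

Dose = 2.7 mcg/kg/min × 58 kg = 156.6 mcg/min
156.6 mcg/min × 60 min/hr = 9396 mcg/hr
Concentration = 92 mg ÷ 468 mL = 0.1965812 mg/mL = 196.5812 mcg/mL
Rate = 9396 mcg/hr ÷ 196.5812 mcg/mL = 47.79704 mL/hr
Volume infused = 47.79704 mL/hr × 4.7 hr = 224.6461 mL
Volume remaining = 468 − 224.6461 = 243.3539 mL
Drug remaining = 243.3539 mL × 196.5812 mcg/mL = 47838.8 mcg = 47.8388 mg

47.8 mg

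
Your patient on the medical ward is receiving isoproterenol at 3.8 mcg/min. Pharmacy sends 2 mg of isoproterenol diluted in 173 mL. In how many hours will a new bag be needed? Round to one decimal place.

8.8 hours

3.8 mcg/min × 60 min/hr = 228 mcg/hr
Concentration = 2 mg ÷ 173 mL = 0.01156069 mg/mL = 11.56069 mcg/mL
Rate = 228 mcg/hr ÷ 11.56069 mcg/mL = 19.722 mL/hr
Duration = 173 mL ÷ 19.722 mL/hr = 8.77193 hr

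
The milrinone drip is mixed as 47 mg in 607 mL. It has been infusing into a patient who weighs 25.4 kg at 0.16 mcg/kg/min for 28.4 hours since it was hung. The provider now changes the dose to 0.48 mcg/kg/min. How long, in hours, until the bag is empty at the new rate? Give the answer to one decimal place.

Initial rate:
Dose = 0.16 mcg/kg/min × 25.4 kg = 4.064 mcg/min
4.064 mcg/min × 60 min/hr = 243.84 mcg/hr
Concentration = 47 mg ÷ 607 mL = 0.07742998 mg/mL = 77.42998 mcg/mL
Rate = 243.84 mcg/hr ÷ 77.42998 mcg/mL = 3.149168 mL/hr
Volume infused so far = 3.149168 mL/hr × 28.4 hr = 89.43636 mL
Volume remaining = 607 − 89.43636 = 517.5636 mL
New rate:
Dose = 0.48 mcg/kg/min × 25.4 kg = 12.192 mcg/min
12.192 mcg/min × 60 min/hr = 731.52 mcg/hr
Rate = 731.52 mcg/hr ÷ 77.42998 mcg/mL = 9.447503 mL/hr
Time remaining = 517.5636 mL ÷ 9.447503 mL/hr = 54.78311 hr

54.8 hours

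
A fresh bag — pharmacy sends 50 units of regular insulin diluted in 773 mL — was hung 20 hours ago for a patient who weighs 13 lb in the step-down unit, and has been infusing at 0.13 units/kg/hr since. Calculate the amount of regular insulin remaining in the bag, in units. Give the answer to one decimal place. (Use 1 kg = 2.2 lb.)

Weight = 13 lb ÷ 2.2 lb/kg = 5.909091 kg
Dose = 0.13 units/kg/hr × 5.909091 kg = 0.7681818 units/hr
Concentration = 50 units ÷ 773 mL = 0.06468305 units/mL
Rate = 0.7681818 units/hr ÷ 0.06468305 units/mL = 11.87609 mL/hr
Volume infused = 11.87609 mL/hr × 20 hr = 237.5218 mL
Volume remaining = 773 − 237.5218 = 535.4782 mL
Drug remaining = 535.4782 mL × 0.06468305 units/mL = 34.63636 units

34.6 units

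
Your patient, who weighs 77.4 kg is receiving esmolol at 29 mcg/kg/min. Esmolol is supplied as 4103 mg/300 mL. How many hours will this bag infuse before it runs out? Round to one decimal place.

Dose = 29 mcg/kg/min × 77.4 kg = 2244.6 mcg/min
2244.6 mcg/min × 60 min/hr = 134676 mcg/hr
Concentration = 4103 mg ÷ 300 mL = 13.67667 mg/mL = 13676.67 mcg/mL
Rate = 134676 mcg/hr ÷ 13676.67 mcg/mL = 9.847136 mL/hr
Duration = 300 mL ÷ 9.847136 mL/hr = 30.46571 hr

30.5 hours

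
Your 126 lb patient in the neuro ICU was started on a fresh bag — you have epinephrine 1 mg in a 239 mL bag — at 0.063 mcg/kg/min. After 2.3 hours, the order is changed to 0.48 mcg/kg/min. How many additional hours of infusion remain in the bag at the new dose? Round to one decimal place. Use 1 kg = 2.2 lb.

0.3 hours

Initial rate:
Weight = 126 lb ÷ 2.2 lb/kg = 57.27273 kg
Dose = 0.063 mcg/kg/min × 57.27273 kg = 3.608182 mcg/min
3.608182 mcg/min × 60 min/hr = 216.4909 mcg/hr
Concentration = 1 mg ÷ 239 mL = 0.0041841 mg/mL = 4.1841 mcg/mL
Rate = 216.4909 mcg/hr ÷ 4.1841 mcg/mL = 51.74133 mL/hr
Volume infused so far = 51.74133 mL/hr × 2.3 hr = 119.0051 mL
Volume remaining = 239 − 119.0051 = 119.9949 mL
New rate:
Dose = 0.48 mcg/kg/min × 57.27273 kg = 27.49091 mcg/min
27.49091 mcg/min × 60 min/hr = 1649.455 mcg/hr
Rate = 1649.455 mcg/hr ÷ 4.1841 mcg/mL = 394.2196 mL/hr
Time remaining = 119.9949 mL ÷ 394.2196 mL/hr = 0.304386 hr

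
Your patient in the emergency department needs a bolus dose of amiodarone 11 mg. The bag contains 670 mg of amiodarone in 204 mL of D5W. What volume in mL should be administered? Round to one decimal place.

Concentration = 670 mg ÷ 204 mL = 3.284314 mg/mL
Volume = 11 mg ÷ 3.284314 mg/mL = 3.349254 mL

3.3 mL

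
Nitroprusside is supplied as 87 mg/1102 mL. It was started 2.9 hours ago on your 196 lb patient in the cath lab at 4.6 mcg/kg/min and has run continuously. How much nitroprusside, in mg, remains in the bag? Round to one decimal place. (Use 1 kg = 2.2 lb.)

Weight = 196 lb ÷ 2.2 lb/kg = 89.09091 kg
Dose = 4.6 mcg/kg/min × 89.09091 kg = 409.8182 mcg/min
409.8182 mcg/min × 60 min/hr = 24589.09 mcg/hr
Concentration = 87 mg ÷ 1102 mL = 0.07894737 mg/mL = 78.94737 mcg/mL
Rate = 24589.09 mcg/hr ÷ 78.94737 mcg/mL = 311.4618 mL/hr
Volume infused = 311.4618 mL/hr × 2.9 hr = 903.2393 mL
Volume remaining = 1102 − 903.2393 = 198.7607 mL
Drug remaining = 198.7607 mL × 78.94737 mcg/mL = 15691.64 mcg = 15.69164 mg

15.7 mg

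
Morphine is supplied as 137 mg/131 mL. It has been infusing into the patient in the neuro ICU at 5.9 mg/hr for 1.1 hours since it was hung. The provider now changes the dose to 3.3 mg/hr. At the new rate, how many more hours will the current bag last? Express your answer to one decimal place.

Initial rate:
Concentration = 137 mg ÷ 131 mL = 1.045802 mg/mL
Rate = 5.9 mg/hr ÷ 1.045802 mg/mL = 5.641606 mL/hr
Volume infused so far = 5.641606 mL/hr × 1.1 hr = 6.205766 mL
Volume remaining = 131 − 6.205766 = 124.7942 mL
New rate:
Rate = 3.3 mg/hr ÷ 1.045802 mg/mL = 3.155474 mL/hr
Time remaining = 124.7942 mL ÷ 3.155474 mL/hr = 39.54848 hr

39.5 hours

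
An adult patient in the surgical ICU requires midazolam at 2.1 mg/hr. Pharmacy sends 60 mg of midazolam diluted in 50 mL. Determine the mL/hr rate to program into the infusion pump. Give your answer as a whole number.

2 mL/hr

Concentration = 60 mg ÷ 50 mL = 1.2 mg/mL
Rate = 2.1 mg/hr ÷ 1.2 mg/mL = 1.75 mL/hr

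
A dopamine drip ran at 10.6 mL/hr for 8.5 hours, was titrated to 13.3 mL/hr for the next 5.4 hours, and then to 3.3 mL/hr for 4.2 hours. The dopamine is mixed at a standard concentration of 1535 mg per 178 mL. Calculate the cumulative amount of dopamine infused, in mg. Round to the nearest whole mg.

1516 mg

Concentration = 1535 mg ÷ 178 mL = 8.623596 mg/mL
Stage 1: 10.6 mL/hr × 8.5 hr = 90.1 mL → 90.1 mL × 8.623596 mg/mL = 776.986 mg
Stage 2: 13.3 mL/hr × 5.4 hr = 71.82 mL → 71.82 mL × 8.623596 mg/mL = 619.3466 mg
Stage 3: 3.3 mL/hr × 4.2 hr = 13.86 mL → 13.86 mL × 8.623596 mg/mL = 119.523 mg
Total = 776.986 + 619.3466 + 119.523 = 1515.856 mg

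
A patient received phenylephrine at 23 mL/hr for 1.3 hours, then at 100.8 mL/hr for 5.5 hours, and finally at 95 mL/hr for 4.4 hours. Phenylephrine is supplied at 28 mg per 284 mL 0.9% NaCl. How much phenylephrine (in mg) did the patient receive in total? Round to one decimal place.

Concentration = 28 mg ÷ 284 mL = 0.09859155 mg/mL
Stage 1: 23 mL/hr × 1.3 hr = 29.9 mL → 29.9 mL × 0.09859155 mg/mL = 2.947887 mg
Stage 2: 100.8 mL/hr × 5.5 hr = 554.4 mL → 554.4 mL × 0.09859155 mg/mL = 54.65915 mg
Stage 3: 95 mL/hr × 4.4 hr = 418 mL → 418 mL × 0.09859155 mg/mL = 41.21127 mg
Total = 2.947887 + 54.65915 + 41.21127 = 98.81831 mg

98.8 mg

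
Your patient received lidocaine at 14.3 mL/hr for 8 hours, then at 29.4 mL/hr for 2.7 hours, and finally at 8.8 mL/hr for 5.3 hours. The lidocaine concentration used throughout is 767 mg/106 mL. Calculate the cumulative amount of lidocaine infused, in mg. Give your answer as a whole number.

Concentration = 767 mg ÷ 106 mL = 7.235849 mg/mL
Stage 1: 14.3 mL/hr × 8 hr = 114.4 mL → 114.4 mL × 7.235849 mg/mL = 827.7811 mg
Stage 2: 29.4 mL/hr × 2.7 hr = 79.38 mL → 79.38 mL × 7.235849 mg/mL = 574.3817 mg
Stage 3: 8.8 mL/hr × 5.3 hr = 46.64 mL → 46.64 mL × 7.235849 mg/mL = 337.48 mg
Total = 827.7811 + 574.3817 + 337.48 = 1739.643 mg

1740 mg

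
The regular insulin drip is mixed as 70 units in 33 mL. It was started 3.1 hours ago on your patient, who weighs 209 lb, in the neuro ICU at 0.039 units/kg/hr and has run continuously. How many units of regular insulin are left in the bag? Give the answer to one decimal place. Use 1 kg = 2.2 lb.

Weight = 209 lb ÷ 2.2 lb/kg = 95 kg
Dose = 0.039 units/kg/hr × 95 kg = 3.705 units/hr
Concentration = 70 units ÷ 33 mL = 2.121212 units/mL
Rate = 3.705 units/hr ÷ 2.121212 units/mL = 1.746643 mL/hr
Volume infused = 1.746643 mL/hr × 3.1 hr = 5.414593 mL
Volume remaining = 33 − 5.414593 = 27.58541 mL
Drug remaining = 27.58541 mL × 2.121212 units/mL = 58.5145 units

58.5 units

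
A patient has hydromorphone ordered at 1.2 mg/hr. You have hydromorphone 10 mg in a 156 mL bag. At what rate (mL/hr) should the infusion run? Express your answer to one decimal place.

18.7 mL/hr

Concentration = 10 mg ÷ 156 mL = 0.06410256 mg/mL
Rate = 1.2 mg/hr ÷ 0.06410256 mg/mL = 18.72 mL/hr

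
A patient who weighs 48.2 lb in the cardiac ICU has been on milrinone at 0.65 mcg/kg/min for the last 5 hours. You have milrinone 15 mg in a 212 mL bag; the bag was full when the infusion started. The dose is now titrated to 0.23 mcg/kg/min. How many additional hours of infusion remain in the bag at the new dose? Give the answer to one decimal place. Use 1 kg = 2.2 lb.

35.5 hours

Initial rate:
Weight = 48.2 lb ÷ 2.2 lb/kg = 21.90909 kg
Dose = 0.65 mcg/kg/min × 21.90909 kg = 14.24091 mcg/min
14.24091 mcg/min × 60 min/hr = 854.4545 mcg/hr
Concentration = 15 mg ÷ 212 mL = 0.07075472 mg/mL = 70.75472 mcg/mL
Rate = 854.4545 mcg/hr ÷ 70.75472 mcg/mL = 12.07629 mL/hr
Volume infused so far = 12.07629 mL/hr × 5 hr = 60.38145 mL
Volume remaining = 212 − 60.38145 = 151.6185 mL
New rate:
Dose = 0.23 mcg/kg/min × 21.90909 kg = 5.039091 mcg/min
5.039091 mcg/min × 60 min/hr = 302.3455 mcg/hr
Rate = 302.3455 mcg/hr ÷ 70.75472 mcg/mL = 4.273149 mL/hr
Time remaining = 151.6185 mL ÷ 4.273149 mL/hr = 35.48169 hr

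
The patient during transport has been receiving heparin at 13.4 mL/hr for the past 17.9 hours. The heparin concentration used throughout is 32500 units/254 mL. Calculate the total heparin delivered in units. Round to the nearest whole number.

30691 units

Concentration = 32500 units ÷ 254 mL = 127.9528 units/mL
Drug rate = 13.4 mL/hr × 127.9528 units/mL = 1714.567 units/hr
Total = 1714.567 units/hr × 17.9 hr = 30690.75 units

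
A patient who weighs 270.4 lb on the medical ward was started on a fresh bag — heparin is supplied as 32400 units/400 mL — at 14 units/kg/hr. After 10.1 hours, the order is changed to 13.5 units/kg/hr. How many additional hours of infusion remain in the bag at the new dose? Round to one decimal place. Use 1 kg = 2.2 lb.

9.1 hours

Initial rate:
Weight = 270.4 lb ÷ 2.2 lb/kg = 122.9091 kg
Dose = 14 units/kg/hr × 122.9091 kg = 1720.727 units/hr
Concentration = 32400 units ÷ 400 mL = 81 units/mL
Rate = 1720.727 units/hr ÷ 81 units/mL = 21.24355 mL/hr
Volume infused so far = 21.24355 mL/hr × 10.1 hr = 214.5598 mL
Volume remaining = 400 − 214.5598 = 185.4402 mL
New rate:
Dose = 13.5 units/kg/hr × 122.9091 kg = 1659.273 units/hr
Rate = 1659.273 units/hr ÷ 81 units/mL = 20.48485 mL/hr
Time remaining = 185.4402 mL ÷ 20.48485 mL/hr = 9.052553 hr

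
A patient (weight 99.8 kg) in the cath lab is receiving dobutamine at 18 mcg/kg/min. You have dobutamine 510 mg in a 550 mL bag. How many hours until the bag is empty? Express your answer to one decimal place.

4.7 hours

Dose = 18 mcg/kg/min × 99.8 kg = 1796.4 mcg/min
1796.4 mcg/min × 60 min/hr = 107784 mcg/hr
Concentration = 510 mg ÷ 550 mL = 0.9272727 mg/mL = 927.2727 mcg/mL
Rate = 107784 mcg/hr ÷ 927.2727 mcg/mL = 116.2376 mL/hr
Duration = 550 mL ÷ 116.2376 mL/hr = 4.731686 hr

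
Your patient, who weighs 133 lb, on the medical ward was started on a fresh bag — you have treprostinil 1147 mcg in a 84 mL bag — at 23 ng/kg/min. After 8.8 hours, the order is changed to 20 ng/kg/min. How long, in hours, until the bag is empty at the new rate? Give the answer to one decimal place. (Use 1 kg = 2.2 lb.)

5.7 hours

Initial rate:
Weight = 133 lb ÷ 2.2 lb/kg = 60.45455 kg
Dose = 23 ng/kg/min × 60.45455 kg = 1390.455 ng/min
1390.455 ng/min × 60 min/hr = 83427.27 ng/hr
Concentration = 1147 mcg ÷ 84 mL = 13.65476 mcg/mL = 13654.76 ng/mL
Rate = 83427.27 ng/hr ÷ 13654.76 ng/mL = 6.109757 mL/hr
Volume infused so far = 6.109757 mL/hr × 8.8 hr = 53.76586 mL
Volume remaining = 84 − 53.76586 = 30.23414 mL
New rate:
Dose = 20 ng/kg/min × 60.45455 kg = 1209.091 ng/min
1209.091 ng/min × 60 min/hr = 72545.45 ng/hr
Rate = 72545.45 ng/hr ÷ 13654.76 ng/mL = 5.312832 mL/hr
Time remaining = 30.23414 mL ÷ 5.312832 mL/hr = 5.690777 hr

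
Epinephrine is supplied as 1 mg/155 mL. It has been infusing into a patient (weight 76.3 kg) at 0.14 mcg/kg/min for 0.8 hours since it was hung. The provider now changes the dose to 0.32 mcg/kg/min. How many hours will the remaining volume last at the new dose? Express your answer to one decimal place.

0.3 hours

Initial rate:
Dose = 0.14 mcg/kg/min × 76.3 kg = 10.682 mcg/min
10.682 mcg/min × 60 min/hr = 640.92 mcg/hr
Concentration = 1 mg ÷ 155 mL = 0.006451613 mg/mL = 6.451613 mcg/mL
Rate = 640.92 mcg/hr ÷ 6.451613 mcg/mL = 99.3426 mL/hr
Volume infused so far = 99.3426 mL/hr × 0.8 hr = 79.47408 mL
Volume remaining = 155 − 79.47408 = 75.52592 mL
New rate:
Dose = 0.32 mcg/kg/min × 76.3 kg = 24.416 mcg/min
24.416 mcg/min × 60 min/hr = 1464.96 mcg/hr
Rate = 1464.96 mcg/hr ÷ 6.451613 mcg/mL = 227.0688 mL/hr
Time remaining = 75.52592 mL ÷ 227.0688 mL/hr = 0.3326125 hr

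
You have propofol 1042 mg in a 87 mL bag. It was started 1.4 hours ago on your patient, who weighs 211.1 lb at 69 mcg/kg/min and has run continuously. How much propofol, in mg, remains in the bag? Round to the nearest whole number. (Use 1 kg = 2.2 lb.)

486 mg

Weight = 211.1 lb ÷ 2.2 lb/kg = 95.95455 kg
Dose = 69 mcg/kg/min × 95.95455 kg = 6620.864 mcg/min
6620.864 mcg/min × 60 min/hr = 397251.8 mcg/hr
Concentration = 1042 mg ÷ 87 mL = 11.97701 mg/mL = 11977.01 mcg/mL
Rate = 397251.8 mcg/hr ÷ 11977.01 mcg/mL = 33.16786 mL/hr
Volume infused = 33.16786 mL/hr × 1.4 hr = 46.435 mL
Volume remaining = 87 − 46.435 = 40.565 mL
Drug remaining = 40.565 mL × 11977.01 mcg/mL = 485847.5 mcg = 485.8475 mg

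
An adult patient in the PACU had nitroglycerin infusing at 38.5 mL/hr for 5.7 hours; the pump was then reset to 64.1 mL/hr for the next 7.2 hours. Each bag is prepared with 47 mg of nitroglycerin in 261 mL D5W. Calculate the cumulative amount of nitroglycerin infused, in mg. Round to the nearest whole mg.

Concentration = 47 mg ÷ 261 mL = 0.1800766 mg/mL
Stage 1: 38.5 mL/hr × 5.7 hr = 219.45 mL → 219.45 mL × 0.1800766 mg/mL = 39.51782 mg
Stage 2: 64.1 mL/hr × 7.2 hr = 461.52 mL → 461.52 mL × 0.1800766 mg/mL = 83.10897 mg
Total = 39.51782 + 83.10897 = 122.6268 mg

123 mg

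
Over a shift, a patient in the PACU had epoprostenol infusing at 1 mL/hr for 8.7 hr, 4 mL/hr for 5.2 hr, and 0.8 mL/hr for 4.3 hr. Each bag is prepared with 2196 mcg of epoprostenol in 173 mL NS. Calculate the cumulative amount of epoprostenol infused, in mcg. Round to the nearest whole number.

418 mcg

Concentration = 2196 mcg ÷ 173 mL = 12.69364 mcg/mL
Stage 1: 1 mL/hr × 8.7 hr = 8.7 mL → 8.7 mL × 12.69364 mcg/mL = 110.4347 mcg
Stage 2: 4 mL/hr × 5.2 hr = 20.8 mL → 20.8 mL × 12.69364 mcg/mL = 264.0277 mcg
Stage 3: 0.8 mL/hr × 4.3 hr = 3.44 mL → 3.44 mL × 12.69364 mcg/mL = 43.66613 mcg
Total = 110.4347 + 264.0277 + 43.66613 = 418.1286 mcg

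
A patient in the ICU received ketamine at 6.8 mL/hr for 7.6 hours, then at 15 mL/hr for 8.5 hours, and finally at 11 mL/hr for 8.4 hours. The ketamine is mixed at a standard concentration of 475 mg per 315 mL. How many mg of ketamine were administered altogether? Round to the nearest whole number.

Concentration = 475 mg ÷ 315 mL = 1.507937 mg/mL
Stage 1: 6.8 mL/hr × 7.6 hr = 51.68 mL → 51.68 mL × 1.507937 mg/mL = 77.93016 mg
Stage 2: 15 mL/hr × 8.5 hr = 127.5 mL → 127.5 mL × 1.507937 mg/mL = 192.2619 mg
Stage 3: 11 mL/hr × 8.4 hr = 92.4 mL → 92.4 mL × 1.507937 mg/mL = 139.3333 mg
Total = 77.93016 + 192.2619 + 139.3333 = 409.5254 mg

410 mg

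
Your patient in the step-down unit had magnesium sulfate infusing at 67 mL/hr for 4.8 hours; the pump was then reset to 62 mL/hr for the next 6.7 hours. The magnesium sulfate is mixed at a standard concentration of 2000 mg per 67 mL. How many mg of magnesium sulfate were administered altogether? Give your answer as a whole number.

22000 mg

Concentration = 2000 mg ÷ 67 mL = 29.85075 mg/mL
Stage 1: 67 mL/hr × 4.8 hr = 321.6 mL → 321.6 mL × 29.85075 mg/mL = 9600 mg
Stage 2: 62 mL/hr × 6.7 hr = 415.4 mL → 415.4 mL × 29.85075 mg/mL = 12400 mg
Total = 9600 + 12400 = 22000 mg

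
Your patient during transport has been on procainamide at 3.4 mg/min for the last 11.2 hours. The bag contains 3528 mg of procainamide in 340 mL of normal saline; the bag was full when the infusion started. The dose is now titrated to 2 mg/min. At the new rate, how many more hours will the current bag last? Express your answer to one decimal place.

10.4 hours

Initial rate:
3.4 mg/min × 60 min/hr = 204 mg/hr
Concentration = 3528 mg ÷ 340 mL = 10.37647 mg/mL
Rate = 204 mg/hr ÷ 10.37647 mg/mL = 19.65986 mL/hr
Volume infused so far = 19.65986 mL/hr × 11.2 hr = 220.1905 mL
Volume remaining = 340 − 220.1905 = 119.8095 mL
New rate:
2 mg/min × 60 min/hr = 120 mg/hr
Rate = 120 mg/hr ÷ 10.37647 mg/mL = 11.56463 mL/hr
Time remaining = 119.8095 mL ÷ 11.56463 mL/hr = 10.36 hr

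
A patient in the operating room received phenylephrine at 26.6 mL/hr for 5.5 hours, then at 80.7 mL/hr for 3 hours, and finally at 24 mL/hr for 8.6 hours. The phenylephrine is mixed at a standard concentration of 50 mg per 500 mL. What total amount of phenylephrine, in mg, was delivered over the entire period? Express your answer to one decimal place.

Concentration = 50 mg ÷ 500 mL = 0.1 mg/mL
Stage 1: 26.6 mL/hr × 5.5 hr = 146.3 mL → 146.3 mL × 0.1 mg/mL = 14.63 mg
Stage 2: 80.7 mL/hr × 3 hr = 242.1 mL → 242.1 mL × 0.1 mg/mL = 24.21 mg
Stage 3: 24 mL/hr × 8.6 hr = 206.4 mL → 206.4 mL × 0.1 mg/mL = 20.64 mg
Total = 14.63 + 24.21 + 20.64 = 59.48 mg

59.5 mg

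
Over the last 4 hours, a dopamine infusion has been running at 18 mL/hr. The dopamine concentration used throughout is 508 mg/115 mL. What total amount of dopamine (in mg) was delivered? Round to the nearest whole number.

Concentration = 508 mg ÷ 115 mL = 4.417391 mg/mL = 4417.391 mcg/mL
Drug rate = 18 mL/hr × 4417.391 mcg/mL = 79513.04 mcg/hr
Total = 79513.04 mcg/hr × 4 hr = 318052.2 mcg = 318.0522 mg

318 mg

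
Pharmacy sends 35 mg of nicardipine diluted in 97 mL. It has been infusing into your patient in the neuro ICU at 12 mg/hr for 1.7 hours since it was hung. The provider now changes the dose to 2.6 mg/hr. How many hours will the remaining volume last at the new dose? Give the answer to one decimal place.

Initial rate:
Concentration = 35 mg ÷ 97 mL = 0.3608247 mg/mL
Rate = 12 mg/hr ÷ 0.3608247 mg/mL = 33.25714 mL/hr
Volume infused so far = 33.25714 mL/hr × 1.7 hr = 56.53714 mL
Volume remaining = 97 − 56.53714 = 40.46286 mL
New rate:
Rate = 2.6 mg/hr ÷ 0.3608247 mg/mL = 7.205714 mL/hr
Time remaining = 40.46286 mL ÷ 7.205714 mL/hr = 5.615385 hr

5.6 hours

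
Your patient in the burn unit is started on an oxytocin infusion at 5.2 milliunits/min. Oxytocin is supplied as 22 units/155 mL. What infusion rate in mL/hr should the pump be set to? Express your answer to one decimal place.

5.2 milliunits/min × 60 min/hr = 312 milliunits/hr
Concentration = 22 units ÷ 155 mL = 0.1419355 units/mL = 141.9355 milliunits/mL
Rate = 312 milliunits/hr ÷ 141.9355 milliunits/mL = 2.198182 mL/hr

2.2 mL/hr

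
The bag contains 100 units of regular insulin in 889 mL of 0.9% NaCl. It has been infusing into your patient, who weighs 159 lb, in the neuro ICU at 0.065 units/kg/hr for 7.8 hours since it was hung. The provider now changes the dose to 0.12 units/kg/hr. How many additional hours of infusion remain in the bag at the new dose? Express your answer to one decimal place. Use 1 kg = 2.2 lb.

Initial rate:
Weight = 159 lb ÷ 2.2 lb/kg = 72.27273 kg
Dose = 0.065 units/kg/hr × 72.27273 kg = 4.697727 units/hr
Concentration = 100 units ÷ 889 mL = 0.1124859 units/mL
Rate = 4.697727 units/hr ÷ 0.1124859 units/mL = 41.7628 mL/hr
Volume infused so far = 41.7628 mL/hr × 7.8 hr = 325.7498 mL
Volume remaining = 889 − 325.7498 = 563.2502 mL
New rate:
Dose = 0.12 units/kg/hr × 72.27273 kg = 8.672727 units/hr
Rate = 8.672727 units/hr ÷ 0.1124859 units/mL = 77.10055 mL/hr
Time remaining = 563.2502 mL ÷ 77.10055 mL/hr = 7.305398 hr

7.3 hours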